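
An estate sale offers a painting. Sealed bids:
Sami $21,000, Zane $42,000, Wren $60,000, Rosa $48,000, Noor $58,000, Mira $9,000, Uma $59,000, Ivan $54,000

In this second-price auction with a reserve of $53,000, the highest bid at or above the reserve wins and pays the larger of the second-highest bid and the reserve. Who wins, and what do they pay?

Wren pays $59,000

Second-price auction with a reserve of $53,000: the highest bid at or above the reserve wins and pays the larger of the second-highest bid and the reserve.
Bids ranked: 60,000 (Wren) > 59,000 (Uma) > 58,000 (Noor) > 54,000 (Ivan) > 48,000 (Rosa) > 42,000 (Zane) > …
Highest eligible bid: Wren at $60,000.
Second-highest bid $59,000 exceeds the reserve $53,000 → payment $59,000.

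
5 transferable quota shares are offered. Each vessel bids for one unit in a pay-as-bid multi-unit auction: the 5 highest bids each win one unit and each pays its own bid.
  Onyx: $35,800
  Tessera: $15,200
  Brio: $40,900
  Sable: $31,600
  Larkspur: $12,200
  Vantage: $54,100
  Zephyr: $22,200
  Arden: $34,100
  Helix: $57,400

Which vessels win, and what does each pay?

Sorting: 57,400 (Helix), 54,100 (Vantage), 40,900 (Brio), 35,800 (Onyx), 34,100 (Arden), 31,600 (Sable), 22,200 (Zephyr), …
The 5 highest are Helix, Vantage, Brio, Onyx, Arden.
Each winner pays its own bid: Helix $57,400, Vantage $54,100, Brio $40,900, Onyx $35,800, Arden $34,100.

Helix $57,400, Vantage $54,100, Brio $40,900, Onyx $35,800, Arden $34,100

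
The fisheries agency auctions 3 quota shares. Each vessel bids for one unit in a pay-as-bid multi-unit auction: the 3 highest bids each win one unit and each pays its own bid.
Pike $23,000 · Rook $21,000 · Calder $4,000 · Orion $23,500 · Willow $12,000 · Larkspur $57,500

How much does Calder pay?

Bids ranked high→low: 57,500 (Larkspur), 23,500 (Orion), 23,000 (Pike), 21,000 (Rook), 12,000 (Willow), …
The 3 highest are Larkspur, Orion, Pike.
Calder does not win → $0.

Calder pays $0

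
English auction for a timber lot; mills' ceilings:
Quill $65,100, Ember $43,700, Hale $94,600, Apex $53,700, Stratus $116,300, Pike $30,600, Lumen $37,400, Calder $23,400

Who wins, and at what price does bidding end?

Rule: the price rises until one bidder remains; the winner pays the price at which the last rival dropped out.
Limits in order: 116,300 (Stratus) > 94,600 (Hale) > 65,100 (Quill) > 53,700 (Apex) > 43,700 (Ember) > 37,400 (Lumen) > …
Once the price passes $94,600, only Stratus is left; the hammer falls at Hale's limit of $94,600.

Stratus wins at $94,600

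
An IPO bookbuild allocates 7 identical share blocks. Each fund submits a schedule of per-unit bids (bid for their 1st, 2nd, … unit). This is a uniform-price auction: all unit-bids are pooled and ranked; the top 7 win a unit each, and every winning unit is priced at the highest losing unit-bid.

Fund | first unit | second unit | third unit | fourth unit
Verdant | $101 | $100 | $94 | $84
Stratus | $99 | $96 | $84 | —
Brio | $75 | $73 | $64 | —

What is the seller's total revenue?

All unit-bids, highest first — top 7: 101 (Verdant-1), 100 (Verdant-2), 99 (Stratus-1), 96 (Stratus-2), 94 (Verdant-3), 84 (Verdant-4), 84 (Stratus-3)
First bid not allocated: $75.
Allocation: Stratus 3, Verdant 4. Every unit priced at $75.
Revenue = 7 × 75 = $525.

Total revenue: $525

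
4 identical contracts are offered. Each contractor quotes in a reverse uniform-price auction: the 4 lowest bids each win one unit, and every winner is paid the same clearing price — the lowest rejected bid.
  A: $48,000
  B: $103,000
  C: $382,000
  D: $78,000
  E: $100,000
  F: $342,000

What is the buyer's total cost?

Total cost: $1,368,000

Bids ranked low→high: 48,000 (A), 78,000 (D), 100,000 (E), 103,000 (B), 342,000 (F), 382,000 (C)
The 4 lowest are A, D, E, B.
First losing bid is F's $342,000, which sets the uniform price.
Total cost = 4 × $342,000 = $1,368,000.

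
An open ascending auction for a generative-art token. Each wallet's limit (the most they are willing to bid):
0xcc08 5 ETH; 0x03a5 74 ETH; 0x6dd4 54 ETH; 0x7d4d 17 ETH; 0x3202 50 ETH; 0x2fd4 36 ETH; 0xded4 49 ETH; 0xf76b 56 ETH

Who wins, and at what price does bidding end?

0x03a5 wins at 56 ETH

Open ascending-bid auction: the price rises until one bidder remains; the winner pays the price at which the last rival dropped out.
Limits in order: 74 (0x03a5) > 56 (0xf76b) > 54 (0x6dd4) > 50 (0x3202) > 49 (0xded4) > 36 (0x2fd4) > …
Bidding ends when 0xf76b exits at 56 ETH; 0x03a5 takes it.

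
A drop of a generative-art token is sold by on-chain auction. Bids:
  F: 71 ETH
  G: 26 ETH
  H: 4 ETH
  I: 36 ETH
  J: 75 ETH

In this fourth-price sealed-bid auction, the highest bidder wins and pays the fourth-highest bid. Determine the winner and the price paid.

Bids ranked: 75 (J) > 71 (F) > 36 (I) > 26 (G) > 4 (H)
J is highest; pays the fourth-highest bid, 26 ETH.

J pays 26 ETH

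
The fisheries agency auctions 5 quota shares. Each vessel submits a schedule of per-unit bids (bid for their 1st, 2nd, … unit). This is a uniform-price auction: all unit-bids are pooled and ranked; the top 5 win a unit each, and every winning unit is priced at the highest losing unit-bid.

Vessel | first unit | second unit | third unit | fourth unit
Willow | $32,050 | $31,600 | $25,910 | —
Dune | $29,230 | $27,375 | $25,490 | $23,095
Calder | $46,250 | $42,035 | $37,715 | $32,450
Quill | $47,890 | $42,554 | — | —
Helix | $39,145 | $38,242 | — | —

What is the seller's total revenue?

Total revenue: $191,210

Merging the schedules and taking the best 5: 47,890 (Quill-1), 46,250 (Calder-1), 42,554 (Quill-2), 42,035 (Calder-2), 39,145 (Helix-1)
First bid not allocated: $38,242.
Allocation: Calder 2, Helix 1, Quill 2. Every unit priced at $38,242.
Revenue = 5 × 38,242 = $191,210.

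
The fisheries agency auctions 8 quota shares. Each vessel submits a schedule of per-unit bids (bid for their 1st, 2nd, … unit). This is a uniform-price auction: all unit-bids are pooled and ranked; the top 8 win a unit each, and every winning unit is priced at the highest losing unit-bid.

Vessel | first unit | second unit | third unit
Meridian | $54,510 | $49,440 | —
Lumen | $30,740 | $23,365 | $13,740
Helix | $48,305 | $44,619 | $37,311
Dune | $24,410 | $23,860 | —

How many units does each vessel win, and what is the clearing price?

Dune 2, Helix 3, Lumen 1, Meridian 2; clearing price $23,365

Pooled unit-bids ranked (top 8): 54,510 (Meridian-1), 49,440 (Meridian-2), 48,305 (Helix-1), 44,619 (Helix-2), 37,311 (Helix-3), 30,740 (Lumen-1), 24,410 (Dune-1), 23,860 (Dune-2)
First bid not allocated: $23,365.
Allocation: Dune 2, Helix 3, Lumen 1, Meridian 2.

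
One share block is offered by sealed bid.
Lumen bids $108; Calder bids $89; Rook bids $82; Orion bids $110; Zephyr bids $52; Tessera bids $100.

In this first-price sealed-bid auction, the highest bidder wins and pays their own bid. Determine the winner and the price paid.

Sorting bids: 110 (Orion) > 108 (Lumen) > 100 (Tessera) > 89 (Calder) > 82 (Rook) > 52 (Zephyr)
First-price: Orion pays what they bid, $110.

Orion pays $110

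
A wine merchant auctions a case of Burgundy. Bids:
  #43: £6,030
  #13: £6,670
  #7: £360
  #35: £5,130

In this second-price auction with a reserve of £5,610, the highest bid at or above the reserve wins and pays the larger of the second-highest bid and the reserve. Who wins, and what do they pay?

Second-price auction with a reserve of £5,610: the highest bid at or above the reserve wins and pays the larger of the second-highest bid and the reserve.
Bids in order: 6,670 (#13) > 6,030 (#43) > 5,130 (#35) > 360 (#7)
Highest eligible bid: #13 at £6,670.
Second-highest bid £6,030 exceeds the reserve £5,610 → payment £6,030.

#13 pays £6,030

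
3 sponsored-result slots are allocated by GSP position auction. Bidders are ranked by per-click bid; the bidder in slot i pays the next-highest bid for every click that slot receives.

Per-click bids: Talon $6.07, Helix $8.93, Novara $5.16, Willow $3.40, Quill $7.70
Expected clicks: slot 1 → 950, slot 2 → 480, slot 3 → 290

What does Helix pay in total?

Ranked by bid: $8.93 (Helix) > $7.70 (Quill) > $6.07 (Talon) > $5.16 (Novara) > …
Helix holds slot 1 → pays next bid $7.70 × 950 clicks = $7315.00.

Helix pays $7315.00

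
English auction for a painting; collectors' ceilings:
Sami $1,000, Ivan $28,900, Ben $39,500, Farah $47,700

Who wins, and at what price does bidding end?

Sorting limits: 47,700 (Farah) > 39,500 (Ben) > 28,900 (Ivan) > 1,000 (Sami)
Once the price passes $39,500, only Farah is left; the hammer falls at Ben's limit of $39,500.

Farah wins at $39,500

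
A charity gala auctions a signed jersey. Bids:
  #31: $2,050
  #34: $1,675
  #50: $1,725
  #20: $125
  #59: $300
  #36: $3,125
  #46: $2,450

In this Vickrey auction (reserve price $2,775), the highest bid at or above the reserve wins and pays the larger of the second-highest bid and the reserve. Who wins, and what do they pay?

Rule: the highest bid at or above the reserve wins and pays the larger of the second-highest bid and the reserve.
Bids in order: 3,125 (#36) > 2,450 (#46) > 2,050 (#31) > 1,725 (#50) > 1,675 (#34) > 300 (#59) > …
Highest eligible bid: #36 at $3,125.
Second-highest bid $2,450 is below the reserve $2,775, so the reserve binds → payment $2,775.

#36 pays $2,775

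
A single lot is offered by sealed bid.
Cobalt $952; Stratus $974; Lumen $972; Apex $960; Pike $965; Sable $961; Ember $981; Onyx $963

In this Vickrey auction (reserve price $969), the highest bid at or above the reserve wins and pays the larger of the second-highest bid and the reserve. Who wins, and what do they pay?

Bids in order: 981 (Ember) > 974 (Stratus) > 972 (Lumen) > 965 (Pike) > 963 (Onyx) > 961 (Sable) > …
Highest eligible bid: Ember at $981.
Second-highest bid $974 exceeds the reserve $969 → payment $974.

Ember pays $974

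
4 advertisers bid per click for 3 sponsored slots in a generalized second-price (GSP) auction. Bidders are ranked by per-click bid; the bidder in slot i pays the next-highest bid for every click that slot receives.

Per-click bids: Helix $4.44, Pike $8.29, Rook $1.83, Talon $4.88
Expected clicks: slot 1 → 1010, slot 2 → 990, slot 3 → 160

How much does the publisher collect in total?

Total revenue: $9617.20

Sorting advertisers: $8.29 (Pike) > $4.88 (Talon) > $4.44 (Helix) > $1.83 (Rook)
Slot 1: Pike pays $4.88 × 1010 = $4928.80
Slot 2: Talon pays $4.44 × 990 = $4395.60
Slot 3: Helix pays $1.83 × 160 = $292.80
Total = $9617.20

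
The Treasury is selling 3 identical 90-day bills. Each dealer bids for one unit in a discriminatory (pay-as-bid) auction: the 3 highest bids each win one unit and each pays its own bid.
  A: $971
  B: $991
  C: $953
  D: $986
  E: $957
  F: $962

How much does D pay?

Ordering the bids: 991 (B), 986 (D), 971 (A), 962 (F), 957 (E), …
The 3 highest are B, D, A.
D wins → own bid $986.

D pays $986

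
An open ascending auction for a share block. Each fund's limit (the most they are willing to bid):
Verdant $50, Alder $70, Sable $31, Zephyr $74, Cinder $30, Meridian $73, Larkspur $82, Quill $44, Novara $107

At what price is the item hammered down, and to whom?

Novara wins at $82

Limits ranked: 107 (Novara) > 82 (Larkspur) > 74 (Zephyr) > 73 (Meridian) > 70 (Alder) > 50 (Verdant) > …
Once the price passes $82, only Novara is left; the hammer falls at Larkspur's limit of $82.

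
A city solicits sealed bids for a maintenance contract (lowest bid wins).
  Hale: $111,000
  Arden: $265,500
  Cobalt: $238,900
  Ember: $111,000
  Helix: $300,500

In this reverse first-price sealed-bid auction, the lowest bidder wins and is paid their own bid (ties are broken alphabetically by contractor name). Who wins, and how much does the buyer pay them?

Rule: the lowest bidder wins and is paid their own bid.
Bids ranked: 111,000 (Ember) < 111,000 (Hale) < 238,900 (Cobalt) < 265,500 (Arden) < 300,500 (Helix)
Ember and Hale tie at $111,000; tie-break gives it to Ember.
Ember is lowest → is paid own bid, $111,000.

Ember is paid $111,000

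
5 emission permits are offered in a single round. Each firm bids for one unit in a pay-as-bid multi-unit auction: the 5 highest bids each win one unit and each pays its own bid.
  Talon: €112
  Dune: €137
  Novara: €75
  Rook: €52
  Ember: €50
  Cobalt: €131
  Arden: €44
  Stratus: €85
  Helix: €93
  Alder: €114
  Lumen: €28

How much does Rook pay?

Rook pays €0

Ordering the bids: 137 (Dune), 131 (Cobalt), 114 (Alder), 112 (Talon), 93 (Helix), 85 (Stratus), 75 (Novara), …
Winners (5 units): Dune, Cobalt, Alder, Talon, Helix.
Rook does not win → €0.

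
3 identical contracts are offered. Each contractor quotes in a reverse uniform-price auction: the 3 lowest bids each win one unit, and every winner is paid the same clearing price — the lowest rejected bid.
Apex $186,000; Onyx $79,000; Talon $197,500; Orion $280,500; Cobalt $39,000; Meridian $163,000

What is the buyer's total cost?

Ordering the bids: 39,000 (Cobalt), 79,000 (Onyx), 163,000 (Meridian), 186,000 (Apex), 197,500 (Talon), …
Winners (3 units): Cobalt, Onyx, Meridian.
First losing bid is Apex's $186,000, which sets the uniform price.
Total cost = 3 × $186,000 = $558,000.

Total cost: $558,000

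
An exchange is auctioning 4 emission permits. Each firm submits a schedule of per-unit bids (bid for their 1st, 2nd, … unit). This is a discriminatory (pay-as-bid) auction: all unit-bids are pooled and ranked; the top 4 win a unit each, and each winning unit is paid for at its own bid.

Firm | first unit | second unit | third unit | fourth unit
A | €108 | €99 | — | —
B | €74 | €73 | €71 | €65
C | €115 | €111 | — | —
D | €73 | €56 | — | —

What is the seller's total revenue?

Total revenue: €433

All unit-bids, highest first — top 4: 115 (C-1), 111 (C-2), 108 (A-1), 99 (A-2)
Next rejected bid: €74 (not a price — pay-as-bid).
Each winning unit pays its own bid.
Revenue = 115 + 111 + 108 + 99 = €433.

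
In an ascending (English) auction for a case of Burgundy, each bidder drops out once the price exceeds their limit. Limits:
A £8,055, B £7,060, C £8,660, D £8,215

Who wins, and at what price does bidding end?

C wins at £8,215

Sorting limits: 8,660 (C) > 8,215 (D) > 8,055 (A) > 7,060 (B)
D is the last rival to drop out, at £8,215; C remains and wins at that price.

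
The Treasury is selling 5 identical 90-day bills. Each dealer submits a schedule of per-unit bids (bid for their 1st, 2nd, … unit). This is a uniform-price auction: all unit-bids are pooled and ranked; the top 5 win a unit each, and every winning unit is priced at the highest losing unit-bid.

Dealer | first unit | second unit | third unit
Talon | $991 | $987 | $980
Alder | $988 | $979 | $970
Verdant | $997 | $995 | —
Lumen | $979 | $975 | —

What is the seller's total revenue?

Total revenue: $4,900

Merging the schedules and taking the best 5: 997 (Verdant-1), 995 (Verdant-2), 991 (Talon-1), 988 (Alder-1), 987 (Talon-2)
First bid not allocated: $980.
Allocation: Alder 1, Talon 2, Verdant 2. Every unit priced at $980.
Revenue = 5 × 980 = $4,900.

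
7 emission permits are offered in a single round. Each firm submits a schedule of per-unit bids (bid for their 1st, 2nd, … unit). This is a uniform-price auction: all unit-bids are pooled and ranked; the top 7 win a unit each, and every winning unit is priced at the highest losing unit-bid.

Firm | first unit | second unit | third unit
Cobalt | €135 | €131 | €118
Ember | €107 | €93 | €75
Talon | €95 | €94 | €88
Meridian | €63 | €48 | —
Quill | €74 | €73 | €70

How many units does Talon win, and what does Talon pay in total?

All unit-bids, highest first — top 7: 135 (Cobalt-1), 131 (Cobalt-2), 118 (Cobalt-3), 107 (Ember-1), 95 (Talon-1), 94 (Talon-2), 93 (Ember-2)
Highest rejected unit-bid = €88.
Talon wins 2 unit(s) at €88 each.

Talon: 2 units, pays €176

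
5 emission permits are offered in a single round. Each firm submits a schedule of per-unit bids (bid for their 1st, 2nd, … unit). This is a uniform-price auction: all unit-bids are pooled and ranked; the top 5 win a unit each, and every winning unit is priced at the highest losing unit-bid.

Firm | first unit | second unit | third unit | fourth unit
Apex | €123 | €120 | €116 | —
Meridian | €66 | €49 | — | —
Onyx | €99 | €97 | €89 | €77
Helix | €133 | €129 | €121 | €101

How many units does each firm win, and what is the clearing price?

Pooled unit-bids ranked (top 5): 133 (Helix-1), 129 (Helix-2), 123 (Apex-1), 121 (Helix-3), 120 (Apex-2)
The (k+1)-th unit-bid is €116.
Allocation: Apex 2, Helix 3.

Apex 2, Helix 3; clearing price €116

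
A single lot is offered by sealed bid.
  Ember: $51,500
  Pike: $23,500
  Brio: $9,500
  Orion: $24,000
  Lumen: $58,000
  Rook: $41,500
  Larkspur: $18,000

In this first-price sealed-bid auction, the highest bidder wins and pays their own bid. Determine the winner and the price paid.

Bids in order: 58,000 (Lumen) > 51,500 (Ember) > 41,500 (Rook) > 24,000 (Orion) > 23,500 (Pike) > 18,000 (Larkspur) > …
First-price: Lumen pays what they bid, $58,000.

Lumen pays $58,000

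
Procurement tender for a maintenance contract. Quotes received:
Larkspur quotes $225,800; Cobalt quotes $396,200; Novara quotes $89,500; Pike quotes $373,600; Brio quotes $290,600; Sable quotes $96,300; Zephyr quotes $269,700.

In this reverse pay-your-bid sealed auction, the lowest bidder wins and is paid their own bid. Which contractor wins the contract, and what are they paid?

Rule: the lowest bidder wins and is paid their own bid.
Sorting bids: 89,500 (Novara) < 96,300 (Sable) < 225,800 (Larkspur) < 269,700 (Zephyr) < 290,600 (Brio) < 373,600 (Pike) < …
Novara has the lowest bid and is paid exactly that: $89,500.

Novara is paid $89,500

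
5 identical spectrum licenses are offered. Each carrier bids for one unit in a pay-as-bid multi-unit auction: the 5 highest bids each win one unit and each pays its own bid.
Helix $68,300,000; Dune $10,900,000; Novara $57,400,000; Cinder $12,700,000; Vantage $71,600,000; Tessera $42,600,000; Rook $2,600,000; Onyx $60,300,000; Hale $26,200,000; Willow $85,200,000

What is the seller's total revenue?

Ordering the bids: 85,200,000 (Willow), 71,600,000 (Vantage), 68,300,000 (Helix), 60,300,000 (Onyx), 57,400,000 (Novara), 42,600,000 (Tessera), 26,200,000 (Hale), …
Winners (5 units): Willow, Vantage, Helix, Onyx, Novara.
Total revenue = 85,200,000 + 71,600,000 + 68,300,000 + 60,300,000 + 57,400,000 = $342,800,000.

Total revenue: $342,800,000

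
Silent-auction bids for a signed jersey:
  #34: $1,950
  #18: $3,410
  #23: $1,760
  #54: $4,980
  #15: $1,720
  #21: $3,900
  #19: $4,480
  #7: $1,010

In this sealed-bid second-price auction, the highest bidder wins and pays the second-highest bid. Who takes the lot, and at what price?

Rule: the highest bidder wins and pays the second-highest bid.
Bids ranked: 4,980 (#54) > 4,480 (#19) > 3,900 (#21) > 3,410 (#18) > 1,950 (#34) > 1,760 (#23) > …
Second-price: #54 pays #19's bid of $4,480.

#54 pays $4,480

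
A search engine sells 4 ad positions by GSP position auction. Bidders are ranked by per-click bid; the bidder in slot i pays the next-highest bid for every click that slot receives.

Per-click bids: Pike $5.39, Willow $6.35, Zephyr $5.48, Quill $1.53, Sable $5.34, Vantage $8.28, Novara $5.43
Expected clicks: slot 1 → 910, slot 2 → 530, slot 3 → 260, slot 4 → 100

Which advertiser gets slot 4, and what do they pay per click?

Per-click bids in order: $8.28 (Vantage) > $6.35 (Willow) > $5.48 (Zephyr) > $5.43 (Novara) > $5.39 (Pike) > …
Slot 4 goes to the fourth-ranked bidder, Novara, who pays the next bid down: $5.39/click.

Novara; $5.39 per click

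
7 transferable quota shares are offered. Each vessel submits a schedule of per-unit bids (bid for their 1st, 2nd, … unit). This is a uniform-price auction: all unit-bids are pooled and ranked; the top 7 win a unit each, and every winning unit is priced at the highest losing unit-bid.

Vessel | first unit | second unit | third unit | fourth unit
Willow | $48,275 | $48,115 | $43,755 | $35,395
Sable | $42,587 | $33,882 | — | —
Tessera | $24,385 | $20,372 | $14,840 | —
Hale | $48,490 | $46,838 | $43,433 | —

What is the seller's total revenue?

Total revenue: $247,765

All unit-bids, highest first — top 7: 48,490 (Hale-1), 48,275 (Willow-1), 48,115 (Willow-2), 46,838 (Hale-2), 43,755 (Willow-3), 43,433 (Hale-3), 42,587 (Sable-1)
The (k+1)-th unit-bid is $35,395.
Allocation: Hale 3, Sable 1, Willow 3. Every unit priced at $35,395.
Revenue = 7 × 35,395 = $247,765.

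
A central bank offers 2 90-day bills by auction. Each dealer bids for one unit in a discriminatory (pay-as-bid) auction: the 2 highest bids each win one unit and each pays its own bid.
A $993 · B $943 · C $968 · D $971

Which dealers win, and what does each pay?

A $993, D $971

Bids ranked high→low: 993 (A), 971 (D), 968 (C), 943 (B)
The 2 highest are A, D.
Each winner pays its own bid: A $993, D $971.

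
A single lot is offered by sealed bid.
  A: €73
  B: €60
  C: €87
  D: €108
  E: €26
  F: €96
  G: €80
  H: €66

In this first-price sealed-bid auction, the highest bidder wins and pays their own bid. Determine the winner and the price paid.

D pays €108

Bids ranked: 108 (D) > 96 (F) > 87 (C) > 80 (G) > 73 (A) > 66 (H) > …
First-price: D pays what they bid, €108.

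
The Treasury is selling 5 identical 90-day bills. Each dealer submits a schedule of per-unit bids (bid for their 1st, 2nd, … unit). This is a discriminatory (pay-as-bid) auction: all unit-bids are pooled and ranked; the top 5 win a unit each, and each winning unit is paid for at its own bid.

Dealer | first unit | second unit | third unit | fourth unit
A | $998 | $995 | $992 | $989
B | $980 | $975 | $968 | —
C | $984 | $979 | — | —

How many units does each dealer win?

Pooled unit-bids ranked (top 5): 998 (A-1), 995 (A-2), 992 (A-3), 989 (A-4), 984 (C-1)
Next rejected bid: $980 (not a price — pay-as-bid).
Allocation: A 4, C 1.

A 4, C 1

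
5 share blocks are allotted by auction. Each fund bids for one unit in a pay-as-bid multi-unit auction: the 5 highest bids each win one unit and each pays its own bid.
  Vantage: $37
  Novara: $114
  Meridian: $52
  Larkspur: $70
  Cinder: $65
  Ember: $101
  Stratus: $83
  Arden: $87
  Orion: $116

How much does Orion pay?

Orion pays $116

Ordering the bids: 116 (Orion), 114 (Novara), 101 (Ember), 87 (Arden), 83 (Stratus), 70 (Larkspur), 65 (Cinder), …
Winners (5 units): Orion, Novara, Ember, Arden, Stratus.
Orion wins → own bid $116.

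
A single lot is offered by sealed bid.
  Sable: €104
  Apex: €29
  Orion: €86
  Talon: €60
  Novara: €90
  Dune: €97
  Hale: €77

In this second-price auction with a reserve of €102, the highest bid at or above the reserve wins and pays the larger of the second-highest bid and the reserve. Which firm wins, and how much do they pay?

Sable pays €102

Second-price auction with a reserve of €102: the highest bid at or above the reserve wins and pays the larger of the second-highest bid and the reserve.
Bids in order: 104 (Sable) > 97 (Dune) > 90 (Novara) > 86 (Orion) > 77 (Hale) > 60 (Talon) > …
Highest eligible bid: Sable at €104.
Second-highest bid €97 is below the reserve €102, so the reserve binds → payment €102.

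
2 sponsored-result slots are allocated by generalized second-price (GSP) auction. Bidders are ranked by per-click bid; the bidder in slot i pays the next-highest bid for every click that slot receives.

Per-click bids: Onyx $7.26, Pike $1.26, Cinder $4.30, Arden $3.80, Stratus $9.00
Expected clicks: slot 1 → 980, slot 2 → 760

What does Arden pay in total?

Ranked by bid: $9.00 (Stratus) > $7.26 (Onyx) > $4.30 (Cinder) > …
Arden ranks below slot 2 → no slot, pays nothing.

Arden pays $0.00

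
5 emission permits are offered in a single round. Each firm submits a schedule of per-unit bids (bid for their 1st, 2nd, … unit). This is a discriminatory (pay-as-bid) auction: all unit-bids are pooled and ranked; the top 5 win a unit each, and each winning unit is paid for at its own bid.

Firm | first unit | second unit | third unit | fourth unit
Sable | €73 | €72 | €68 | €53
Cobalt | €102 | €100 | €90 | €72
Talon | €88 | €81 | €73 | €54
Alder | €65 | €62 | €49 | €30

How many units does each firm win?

Cobalt 3, Talon 2

All unit-bids, highest first — top 5: 102 (Cobalt-1), 100 (Cobalt-2), 90 (Cobalt-3), 88 (Talon-1), 81 (Talon-2)
Next rejected bid: €73 (not a price — pay-as-bid).
Allocation: Cobalt 3, Talon 2.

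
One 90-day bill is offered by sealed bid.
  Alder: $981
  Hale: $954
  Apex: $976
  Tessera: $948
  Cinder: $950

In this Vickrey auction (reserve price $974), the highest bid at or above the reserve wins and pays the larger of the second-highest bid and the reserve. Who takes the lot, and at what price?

Rule: the highest bid at or above the reserve wins and pays the larger of the second-highest bid and the reserve.
Sorting bids: 981 (Alder) > 976 (Apex) > 954 (Hale) > 950 (Cinder) > 948 (Tessera)
Highest eligible bid: Alder at $981.
max(second-highest $976, reserve $974) = $976; the reserve does not bind.

Alder pays $976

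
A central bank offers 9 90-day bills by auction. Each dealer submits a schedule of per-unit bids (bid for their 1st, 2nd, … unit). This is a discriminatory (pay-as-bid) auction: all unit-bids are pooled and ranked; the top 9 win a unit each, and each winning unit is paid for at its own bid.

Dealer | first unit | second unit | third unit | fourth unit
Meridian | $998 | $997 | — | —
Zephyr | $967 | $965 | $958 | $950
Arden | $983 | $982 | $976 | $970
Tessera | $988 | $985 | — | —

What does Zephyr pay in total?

Zephyr pays $967

Merging the schedules and taking the best 9: 998 (Meridian-1), 997 (Meridian-2), 988 (Tessera-1), 985 (Tessera-2), 983 (Arden-1), 982 (Arden-2), 976 (Arden-3), 970 (Arden-4), 967 (Zephyr-1)
Next rejected bid: $965 (not a price — pay-as-bid).
Zephyr's winning unit-bids: 967 = $967.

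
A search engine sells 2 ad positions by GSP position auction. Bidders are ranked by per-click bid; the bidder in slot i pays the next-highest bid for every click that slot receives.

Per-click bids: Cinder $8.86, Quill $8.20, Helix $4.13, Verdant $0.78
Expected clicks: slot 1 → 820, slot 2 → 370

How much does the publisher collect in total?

Total revenue: $8252.10

Ranked by bid: $8.86 (Cinder) > $8.20 (Quill) > $4.13 (Helix) > …
Slot 1: Cinder pays $8.20 × 820 = $6724.00
Slot 2: Quill pays $4.13 × 370 = $1528.10
Total = $8252.10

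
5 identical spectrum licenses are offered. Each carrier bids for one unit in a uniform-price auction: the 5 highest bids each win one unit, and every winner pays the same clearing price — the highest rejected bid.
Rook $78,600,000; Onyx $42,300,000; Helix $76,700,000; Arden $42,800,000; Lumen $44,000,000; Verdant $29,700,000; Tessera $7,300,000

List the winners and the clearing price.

Rook, Helix, Lumen, Arden, Onyx; each pays $29,700,000

Ordering the bids: 78,600,000 (Rook), 76,700,000 (Helix), 44,000,000 (Lumen), 42,800,000 (Arden), 42,300,000 (Onyx), 29,700,000 (Verdant), 7,300,000 (Tessera)
The 5 highest are Rook, Helix, Lumen, Arden, Onyx.
Clearing price = highest rejected bid = $29,700,000.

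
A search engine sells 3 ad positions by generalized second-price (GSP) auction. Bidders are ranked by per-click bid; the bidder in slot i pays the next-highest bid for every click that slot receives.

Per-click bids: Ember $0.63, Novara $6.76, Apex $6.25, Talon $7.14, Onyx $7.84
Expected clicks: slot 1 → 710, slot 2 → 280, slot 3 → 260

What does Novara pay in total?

Novara pays $1625.00

Sorting advertisers: $7.84 (Onyx) > $7.14 (Talon) > $6.76 (Novara) > $6.25 (Apex) > …
Novara holds slot 3 → pays next bid $6.25 × 260 clicks = $1625.00.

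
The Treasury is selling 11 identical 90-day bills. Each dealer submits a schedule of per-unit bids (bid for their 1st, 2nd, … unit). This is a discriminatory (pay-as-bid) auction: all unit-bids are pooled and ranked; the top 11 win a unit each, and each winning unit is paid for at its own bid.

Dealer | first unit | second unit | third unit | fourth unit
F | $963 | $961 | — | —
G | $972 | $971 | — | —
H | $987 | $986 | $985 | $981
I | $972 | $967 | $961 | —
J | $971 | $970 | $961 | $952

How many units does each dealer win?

F 1, G 2, H 4, I 2, J 2

Pooled unit-bids ranked (top 11): 987 (H-1), 986 (H-2), 985 (H-3), 981 (H-4), 972 (G-1), 972 (I-1), 971 (G-2), 971 (J-1), 970 (J-2), 967 (I-2), 963 (F-1)
Next rejected bid: $961 (not a price — pay-as-bid).
Allocation: F 1, G 2, H 4, I 2, J 2.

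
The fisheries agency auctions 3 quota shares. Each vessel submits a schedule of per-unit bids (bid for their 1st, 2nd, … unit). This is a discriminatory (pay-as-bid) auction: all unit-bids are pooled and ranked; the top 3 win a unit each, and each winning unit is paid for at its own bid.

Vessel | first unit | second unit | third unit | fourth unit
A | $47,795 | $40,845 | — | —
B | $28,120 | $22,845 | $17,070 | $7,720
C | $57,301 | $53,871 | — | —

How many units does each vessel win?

Pooled unit-bids ranked (top 3): 57,301 (C-1), 53,871 (C-2), 47,795 (A-1)
Next rejected bid: $40,845 (not a price — pay-as-bid).
Allocation: A 1, C 2.

A 1, C 2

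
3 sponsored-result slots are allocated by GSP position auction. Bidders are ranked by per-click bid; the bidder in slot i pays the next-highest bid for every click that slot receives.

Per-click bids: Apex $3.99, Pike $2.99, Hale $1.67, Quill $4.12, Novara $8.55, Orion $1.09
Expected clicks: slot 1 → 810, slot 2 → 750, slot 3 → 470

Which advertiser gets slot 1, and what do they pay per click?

Novara; $4.12 per click

Ranked by bid: $8.55 (Novara) > $4.12 (Quill) > $3.99 (Apex) > $2.99 (Pike) > …
Slot 1 goes to the first-ranked bidder, Novara, who pays the next bid down: $4.12/click.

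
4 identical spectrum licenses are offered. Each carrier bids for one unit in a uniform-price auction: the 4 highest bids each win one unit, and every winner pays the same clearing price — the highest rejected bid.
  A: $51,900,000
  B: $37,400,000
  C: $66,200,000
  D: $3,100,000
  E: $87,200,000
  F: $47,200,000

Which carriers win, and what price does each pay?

Ordering the bids: 87,200,000 (E), 66,200,000 (C), 51,900,000 (A), 47,200,000 (F), 37,400,000 (B), 3,100,000 (D)
Top 4: E, C, A, F.
Highest unsuccessful bid: $37,400,000 → clearing price.

E, C, A, F; each pays $37,400,000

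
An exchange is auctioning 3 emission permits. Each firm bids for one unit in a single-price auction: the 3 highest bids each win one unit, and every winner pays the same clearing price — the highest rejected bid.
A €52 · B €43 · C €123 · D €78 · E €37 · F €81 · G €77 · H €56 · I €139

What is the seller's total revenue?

Sorting: 139 (I), 123 (C), 81 (F), 78 (D), 77 (G), …
The 3 highest are I, C, F.
First losing bid is D's €78, which sets the uniform price.
Total revenue = 3 × €78 = €234.

Total revenue: €234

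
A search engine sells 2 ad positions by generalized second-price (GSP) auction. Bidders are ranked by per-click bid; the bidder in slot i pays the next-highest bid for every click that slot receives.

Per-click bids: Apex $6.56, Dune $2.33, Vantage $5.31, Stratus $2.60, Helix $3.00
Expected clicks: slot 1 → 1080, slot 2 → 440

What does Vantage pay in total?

Per-click bids in order: $6.56 (Apex) > $5.31 (Vantage) > $3.00 (Helix) > …
Vantage holds slot 2 → pays next bid $3.00 × 440 clicks = $1320.00.

Vantage pays $1320.00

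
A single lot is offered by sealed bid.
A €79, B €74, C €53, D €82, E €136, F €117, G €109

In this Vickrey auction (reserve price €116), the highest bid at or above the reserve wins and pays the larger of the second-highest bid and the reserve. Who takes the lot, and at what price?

E pays €117

Rule: the highest bid at or above the reserve wins and pays the larger of the second-highest bid and the reserve.
Bids in order: 136 (E) > 117 (F) > 109 (G) > 82 (D) > 79 (A) > 74 (B) > …
E has the top bid at or above the reserve (€136).
max(second-highest €117, reserve €116) = €117; the reserve does not bind.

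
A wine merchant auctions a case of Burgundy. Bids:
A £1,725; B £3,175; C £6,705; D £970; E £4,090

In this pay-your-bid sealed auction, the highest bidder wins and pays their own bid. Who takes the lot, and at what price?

Bids ranked: 6,705 (C) > 4,090 (E) > 3,175 (B) > 1,725 (A) > 970 (D)
First-price: C pays what they bid, £6,705.

C pays £6,705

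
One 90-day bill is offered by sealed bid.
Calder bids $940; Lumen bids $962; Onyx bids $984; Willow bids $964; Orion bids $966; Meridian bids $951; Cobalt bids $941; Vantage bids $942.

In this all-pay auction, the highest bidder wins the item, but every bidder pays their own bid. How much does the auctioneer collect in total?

Bids in order: 984 (Onyx) > 966 (Orion) > 964 (Willow) > 962 (Lumen) > 951 (Meridian) > 942 (Vantage) > …
Onyx wins with the top bid; all bids are sunk regardless.
Every bidder forfeits their bid regardless of winning.
Revenue = 940 + 962 + 984 + 964 + 966 + 951 + 941 + 942 = $7,650.

Total revenue: $7,650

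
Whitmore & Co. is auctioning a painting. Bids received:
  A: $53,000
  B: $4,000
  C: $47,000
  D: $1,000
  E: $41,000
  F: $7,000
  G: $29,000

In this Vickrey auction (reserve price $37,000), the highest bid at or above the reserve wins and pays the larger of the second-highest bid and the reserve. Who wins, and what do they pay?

Bids ranked: 53,000 (A) > 47,000 (C) > 41,000 (E) > 29,000 (G) > 7,000 (F) > 4,000 (B) > …
Highest eligible bid: A at $53,000.
Second-highest bid $47,000 exceeds the reserve $37,000 → payment $47,000.

A pays $47,000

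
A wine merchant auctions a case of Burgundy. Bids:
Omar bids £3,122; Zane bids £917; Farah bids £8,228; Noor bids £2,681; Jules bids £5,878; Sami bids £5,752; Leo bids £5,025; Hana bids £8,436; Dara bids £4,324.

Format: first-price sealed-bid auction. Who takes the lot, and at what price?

Hana pays £8,436

Bids in order: 8,436 (Hana) > 8,228 (Farah) > 5,878 (Jules) > 5,752 (Sami) > 5,025 (Leo) > 4,324 (Dara) > …
Hana is highest → pays own bid, £8,436.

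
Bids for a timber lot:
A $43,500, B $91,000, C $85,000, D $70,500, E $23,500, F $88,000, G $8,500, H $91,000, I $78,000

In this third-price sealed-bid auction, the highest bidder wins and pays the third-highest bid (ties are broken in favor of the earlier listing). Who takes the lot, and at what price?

B pays $88,000

Third-price sealed-bid auction: the highest bidder wins and pays the third-highest bid.
Bids ranked: 91,000 (B) > 91,000 (H) > 88,000 (F) > 85,000 (C) > 78,000 (I) > 70,500 (D) > …
B and H tie at $91,000; tie-break gives it to B.
B is highest; pays the third-highest bid, $88,000.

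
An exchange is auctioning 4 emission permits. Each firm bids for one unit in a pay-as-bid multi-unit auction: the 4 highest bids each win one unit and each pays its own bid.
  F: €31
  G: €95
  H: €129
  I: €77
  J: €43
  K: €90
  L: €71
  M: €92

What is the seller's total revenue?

Sorting: 129 (H), 95 (G), 92 (M), 90 (K), 77 (I), 71 (L), …
Winners (4 units): H, G, M, K.
Total revenue = 129 + 95 + 92 + 90 = €406.

Total revenue: €406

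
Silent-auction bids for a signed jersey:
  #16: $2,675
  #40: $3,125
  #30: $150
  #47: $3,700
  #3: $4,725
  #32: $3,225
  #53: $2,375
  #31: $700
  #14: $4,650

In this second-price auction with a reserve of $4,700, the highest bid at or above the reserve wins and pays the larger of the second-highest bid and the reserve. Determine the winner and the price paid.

Bids ranked: 4,725 (#3) > 4,650 (#14) > 3,700 (#47) > 3,225 (#32) > 3,125 (#40) > 2,675 (#16) > …
#3 has the top bid at or above the reserve ($4,725).
max(second-highest $4,650, reserve $4,700) = $4,700.

#3 pays $4,700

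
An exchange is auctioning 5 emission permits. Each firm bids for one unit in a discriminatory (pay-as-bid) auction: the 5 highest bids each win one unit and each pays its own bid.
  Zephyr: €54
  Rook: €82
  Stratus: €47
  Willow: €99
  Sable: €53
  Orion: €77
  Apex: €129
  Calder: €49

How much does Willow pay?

Willow pays €99

Sorting: 129 (Apex), 99 (Willow), 82 (Rook), 77 (Orion), 54 (Zephyr), 53 (Sable), 49 (Calder), …
Winners (5 units): Apex, Willow, Rook, Orion, Zephyr.
Willow wins → own bid €99.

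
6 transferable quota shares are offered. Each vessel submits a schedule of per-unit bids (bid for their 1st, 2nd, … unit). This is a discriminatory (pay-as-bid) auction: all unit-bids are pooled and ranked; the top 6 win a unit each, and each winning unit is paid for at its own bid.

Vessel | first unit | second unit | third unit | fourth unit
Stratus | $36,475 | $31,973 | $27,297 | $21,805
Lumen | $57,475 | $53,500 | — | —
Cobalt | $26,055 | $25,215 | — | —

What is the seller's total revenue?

All unit-bids, highest first — top 6: 57,475 (Lumen-1), 53,500 (Lumen-2), 36,475 (Stratus-1), 31,973 (Stratus-2), 27,297 (Stratus-3), 26,055 (Cobalt-1)
Next rejected bid: $25,215 (not a price — pay-as-bid).
Each winning unit pays its own bid.
Revenue = 57,475 + 53,500 + 36,475 + 31,973 + 27,297 + 26,055 = $232,775.

Total revenue: $232,775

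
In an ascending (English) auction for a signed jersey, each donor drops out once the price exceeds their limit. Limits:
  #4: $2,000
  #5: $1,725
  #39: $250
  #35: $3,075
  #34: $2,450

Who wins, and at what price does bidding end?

#35 wins at $2,450

Rule: the price rises until one bidder remains; the winner pays the price at which the last rival dropped out.
Limits ranked: 3,075 (#35) > 2,450 (#34) > 2,000 (#4) > 1,725 (#5) > 250 (#39)
#34 is the last rival to drop out, at $2,450; #35 remains and wins at that price.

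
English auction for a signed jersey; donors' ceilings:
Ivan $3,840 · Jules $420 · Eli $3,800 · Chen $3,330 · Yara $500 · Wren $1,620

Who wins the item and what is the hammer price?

Limits ranked: 3,840 (Ivan) > 3,800 (Eli) > 3,330 (Chen) > 1,620 (Wren) > 500 (Yara) > 420 (Jules)
Once the price passes $3,800, only Ivan is left; the hammer falls at Eli's limit of $3,800.

Ivan wins at $3,800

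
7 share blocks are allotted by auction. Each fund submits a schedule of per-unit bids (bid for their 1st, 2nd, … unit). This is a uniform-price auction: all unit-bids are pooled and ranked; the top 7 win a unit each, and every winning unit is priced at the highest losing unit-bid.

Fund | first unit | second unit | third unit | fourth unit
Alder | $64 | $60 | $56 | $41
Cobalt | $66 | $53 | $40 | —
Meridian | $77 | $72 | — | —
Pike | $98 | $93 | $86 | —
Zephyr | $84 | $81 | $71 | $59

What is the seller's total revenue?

Pooled unit-bids ranked (top 7): 98 (Pike-1), 93 (Pike-2), 86 (Pike-3), 84 (Zephyr-1), 81 (Zephyr-2), 77 (Meridian-1), 72 (Meridian-2)
First bid not allocated: $71.
Allocation: Meridian 2, Pike 3, Zephyr 2. Every unit priced at $71.
Revenue = 7 × 71 = $497.

Total revenue: $497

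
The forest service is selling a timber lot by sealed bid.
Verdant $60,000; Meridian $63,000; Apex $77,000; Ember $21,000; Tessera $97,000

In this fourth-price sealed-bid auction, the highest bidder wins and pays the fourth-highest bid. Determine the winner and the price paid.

Tessera pays $60,000

Bids ranked: 97,000 (Tessera) > 77,000 (Apex) > 63,000 (Meridian) > 60,000 (Verdant) > 21,000 (Ember)
Tessera wins; payment is bid #4 in the ranking = $60,000.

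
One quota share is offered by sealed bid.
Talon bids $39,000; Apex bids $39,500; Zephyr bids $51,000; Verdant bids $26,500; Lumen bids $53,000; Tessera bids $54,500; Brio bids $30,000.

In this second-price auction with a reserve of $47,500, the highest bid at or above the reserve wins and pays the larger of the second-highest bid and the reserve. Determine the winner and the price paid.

Tessera pays $53,000

Second-price auction with a reserve of $47,500: the highest bid at or above the reserve wins and pays the larger of the second-highest bid and the reserve.
Bids ranked: 54,500 (Tessera) > 53,000 (Lumen) > 51,000 (Zephyr) > 39,500 (Apex) > 39,000 (Talon) > 30,000 (Brio) > …
Highest eligible bid: Tessera at $54,500.
max(second-highest $53,000, reserve $47,500) = $53,000; the reserve does not bind.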